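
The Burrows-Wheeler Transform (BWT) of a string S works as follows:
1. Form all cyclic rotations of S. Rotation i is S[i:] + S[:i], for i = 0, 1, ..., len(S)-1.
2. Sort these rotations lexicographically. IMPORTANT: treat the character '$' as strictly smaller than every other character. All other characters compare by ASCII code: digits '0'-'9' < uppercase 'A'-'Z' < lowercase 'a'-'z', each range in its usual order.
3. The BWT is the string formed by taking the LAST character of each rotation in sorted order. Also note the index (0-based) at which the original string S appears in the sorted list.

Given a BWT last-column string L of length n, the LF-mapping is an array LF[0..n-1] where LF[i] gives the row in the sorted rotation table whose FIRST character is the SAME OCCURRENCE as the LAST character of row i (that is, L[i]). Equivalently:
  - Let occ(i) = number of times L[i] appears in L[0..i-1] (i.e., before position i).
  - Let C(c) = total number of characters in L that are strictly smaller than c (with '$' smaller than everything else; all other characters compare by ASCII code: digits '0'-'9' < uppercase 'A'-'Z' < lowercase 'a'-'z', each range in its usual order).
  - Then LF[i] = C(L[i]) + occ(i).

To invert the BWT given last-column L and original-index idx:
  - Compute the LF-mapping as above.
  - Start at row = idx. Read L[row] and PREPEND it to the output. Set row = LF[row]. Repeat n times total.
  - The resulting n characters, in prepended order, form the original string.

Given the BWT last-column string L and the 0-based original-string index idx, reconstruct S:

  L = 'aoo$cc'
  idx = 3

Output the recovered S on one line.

LF mapping: 1 4 5 0 2 3
Walk LF starting at row 3, prepending L[row]:
  step 1: row=3, L[3]='$', prepend. Next row=LF[3]=0
  step 2: row=0, L[0]='a', prepend. Next row=LF[0]=1
  step 3: row=1, L[1]='o', prepend. Next row=LF[1]=4
  step 4: row=4, L[4]='c', prepend. Next row=LF[4]=2
  step 5: row=2, L[2]='o', prepend. Next row=LF[2]=5
  step 6: row=5, L[5]='c', prepend. Next row=LF[5]=3
Reversed output: cocoa$

Answer: cocoa$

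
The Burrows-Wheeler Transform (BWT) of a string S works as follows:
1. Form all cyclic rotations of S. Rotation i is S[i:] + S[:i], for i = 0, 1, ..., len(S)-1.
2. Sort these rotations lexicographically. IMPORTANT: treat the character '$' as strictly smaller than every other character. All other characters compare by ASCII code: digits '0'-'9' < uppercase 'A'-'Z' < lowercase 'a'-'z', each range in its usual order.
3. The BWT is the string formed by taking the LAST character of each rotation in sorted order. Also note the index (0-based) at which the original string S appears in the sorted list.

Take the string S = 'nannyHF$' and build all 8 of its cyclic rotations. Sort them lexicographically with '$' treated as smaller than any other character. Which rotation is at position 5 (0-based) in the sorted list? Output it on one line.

Answer: nnyHF$na

Derivation:
All 8 rotations (rotation i = S[i:]+S[:i]):
  rot[0] = nannyHF$
  rot[1] = annyHF$n
  rot[2] = nnyHF$na
  rot[3] = nyHF$nan
  rot[4] = yHF$nann
  rot[5] = HF$nanny
  rot[6] = F$nannyH
  rot[7] = $nannyHF
Sorted (with $ < everything):
  sorted[0] = $nannyHF
  sorted[1] = F$nannyH
  sorted[2] = HF$nanny
  sorted[3] = annyHF$n
  sorted[4] = nannyHF$
  sorted[5] = nnyHF$na
  sorted[6] = nyHF$nan
  sorted[7] = yHF$nann
sorted[5] = nnyHF$na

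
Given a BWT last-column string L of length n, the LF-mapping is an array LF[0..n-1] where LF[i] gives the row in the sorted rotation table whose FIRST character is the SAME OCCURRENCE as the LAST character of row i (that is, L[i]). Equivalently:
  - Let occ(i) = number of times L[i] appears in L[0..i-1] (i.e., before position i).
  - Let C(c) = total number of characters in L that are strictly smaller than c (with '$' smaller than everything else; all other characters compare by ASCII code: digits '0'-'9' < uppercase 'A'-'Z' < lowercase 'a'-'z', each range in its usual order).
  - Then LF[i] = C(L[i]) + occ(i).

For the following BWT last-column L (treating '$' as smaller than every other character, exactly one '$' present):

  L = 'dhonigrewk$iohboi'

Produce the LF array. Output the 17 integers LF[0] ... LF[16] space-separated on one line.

Char counts: '$':1, 'b':1, 'd':1, 'e':1, 'g':1, 'h':2, 'i':3, 'k':1, 'n':1, 'o':3, 'r':1, 'w':1
C (first-col start): C('$')=0, C('b')=1, C('d')=2, C('e')=3, C('g')=4, C('h')=5, C('i')=7, C('k')=10, C('n')=11, C('o')=12, C('r')=15, C('w')=16
L[0]='d': occ=0, LF[0]=C('d')+0=2+0=2
L[1]='h': occ=0, LF[1]=C('h')+0=5+0=5
L[2]='o': occ=0, LF[2]=C('o')+0=12+0=12
L[3]='n': occ=0, LF[3]=C('n')+0=11+0=11
L[4]='i': occ=0, LF[4]=C('i')+0=7+0=7
L[5]='g': occ=0, LF[5]=C('g')+0=4+0=4
L[6]='r': occ=0, LF[6]=C('r')+0=15+0=15
L[7]='e': occ=0, LF[7]=C('e')+0=3+0=3
L[8]='w': occ=0, LF[8]=C('w')+0=16+0=16
L[9]='k': occ=0, LF[9]=C('k')+0=10+0=10
L[10]='$': occ=0, LF[10]=C('$')+0=0+0=0
L[11]='i': occ=1, LF[11]=C('i')+1=7+1=8
L[12]='o': occ=1, LF[12]=C('o')+1=12+1=13
L[13]='h': occ=1, LF[13]=C('h')+1=5+1=6
L[14]='b': occ=0, LF[14]=C('b')+0=1+0=1
L[15]='o': occ=2, LF[15]=C('o')+2=12+2=14
L[16]='i': occ=2, LF[16]=C('i')+2=7+2=9

Answer: 2 5 12 11 7 4 15 3 16 10 0 8 13 6 1 14 9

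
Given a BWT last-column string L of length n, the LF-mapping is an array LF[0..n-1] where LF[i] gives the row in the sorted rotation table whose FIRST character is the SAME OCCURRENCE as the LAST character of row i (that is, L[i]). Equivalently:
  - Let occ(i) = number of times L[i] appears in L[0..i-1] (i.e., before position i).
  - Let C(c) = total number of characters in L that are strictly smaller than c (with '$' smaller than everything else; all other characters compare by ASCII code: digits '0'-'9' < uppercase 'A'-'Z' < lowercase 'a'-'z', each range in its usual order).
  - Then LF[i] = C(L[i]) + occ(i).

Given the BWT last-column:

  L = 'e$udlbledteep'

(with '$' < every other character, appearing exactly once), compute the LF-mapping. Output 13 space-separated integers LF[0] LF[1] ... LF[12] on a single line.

Answer: 4 0 12 2 8 1 9 5 3 11 6 7 10

Derivation:
Char counts: '$':1, 'b':1, 'd':2, 'e':4, 'l':2, 'p':1, 't':1, 'u':1
C (first-col start): C('$')=0, C('b')=1, C('d')=2, C('e')=4, C('l')=8, C('p')=10, C('t')=11, C('u')=12
L[0]='e': occ=0, LF[0]=C('e')+0=4+0=4
L[1]='$': occ=0, LF[1]=C('$')+0=0+0=0
L[2]='u': occ=0, LF[2]=C('u')+0=12+0=12
L[3]='d': occ=0, LF[3]=C('d')+0=2+0=2
L[4]='l': occ=0, LF[4]=C('l')+0=8+0=8
L[5]='b': occ=0, LF[5]=C('b')+0=1+0=1
L[6]='l': occ=1, LF[6]=C('l')+1=8+1=9
L[7]='e': occ=1, LF[7]=C('e')+1=4+1=5
L[8]='d': occ=1, LF[8]=C('d')+1=2+1=3
L[9]='t': occ=0, LF[9]=C('t')+0=11+0=11
L[10]='e': occ=2, LF[10]=C('e')+2=4+2=6
L[11]='e': occ=3, LF[11]=C('e')+3=4+3=7
L[12]='p': occ=0, LF[12]=C('p')+0=10+0=10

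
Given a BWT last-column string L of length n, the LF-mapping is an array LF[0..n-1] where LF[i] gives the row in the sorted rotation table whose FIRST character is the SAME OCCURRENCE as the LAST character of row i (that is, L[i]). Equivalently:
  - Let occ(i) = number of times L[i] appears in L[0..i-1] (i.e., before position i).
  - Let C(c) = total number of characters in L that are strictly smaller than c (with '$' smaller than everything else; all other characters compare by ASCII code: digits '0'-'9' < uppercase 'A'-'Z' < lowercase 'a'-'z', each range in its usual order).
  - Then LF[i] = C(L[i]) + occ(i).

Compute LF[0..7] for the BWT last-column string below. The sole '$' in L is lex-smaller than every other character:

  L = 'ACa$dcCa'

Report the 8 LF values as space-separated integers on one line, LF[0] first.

Char counts: '$':1, 'A':1, 'C':2, 'a':2, 'c':1, 'd':1
C (first-col start): C('$')=0, C('A')=1, C('C')=2, C('a')=4, C('c')=6, C('d')=7
L[0]='A': occ=0, LF[0]=C('A')+0=1+0=1
L[1]='C': occ=0, LF[1]=C('C')+0=2+0=2
L[2]='a': occ=0, LF[2]=C('a')+0=4+0=4
L[3]='$': occ=0, LF[3]=C('$')+0=0+0=0
L[4]='d': occ=0, LF[4]=C('d')+0=7+0=7
L[5]='c': occ=0, LF[5]=C('c')+0=6+0=6
L[6]='C': occ=1, LF[6]=C('C')+1=2+1=3
L[7]='a': occ=1, LF[7]=C('a')+1=4+1=5

Answer: 1 2 4 0 7 6 3 5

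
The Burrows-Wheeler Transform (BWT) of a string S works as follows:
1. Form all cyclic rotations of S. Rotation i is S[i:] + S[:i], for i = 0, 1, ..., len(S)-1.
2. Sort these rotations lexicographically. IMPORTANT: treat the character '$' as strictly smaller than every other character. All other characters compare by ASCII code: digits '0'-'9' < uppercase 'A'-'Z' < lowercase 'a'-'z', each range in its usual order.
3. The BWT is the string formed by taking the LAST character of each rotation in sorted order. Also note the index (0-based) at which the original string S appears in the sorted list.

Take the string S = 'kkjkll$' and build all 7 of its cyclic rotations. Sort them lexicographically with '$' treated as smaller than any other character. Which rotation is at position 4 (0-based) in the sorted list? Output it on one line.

All 7 rotations (rotation i = S[i:]+S[:i]):
  rot[0] = kkjkll$
  rot[1] = kjkll$k
  rot[2] = jkll$kk
  rot[3] = kll$kkj
  rot[4] = ll$kkjk
  rot[5] = l$kkjkl
  rot[6] = $kkjkll
Sorted (with $ < everything):
  sorted[0] = $kkjkll
  sorted[1] = jkll$kk
  sorted[2] = kjkll$k
  sorted[3] = kkjkll$
  sorted[4] = kll$kkj
  sorted[5] = l$kkjkl
  sorted[6] = ll$kkjk
sorted[4] = kll$kkj

Answer: kll$kkj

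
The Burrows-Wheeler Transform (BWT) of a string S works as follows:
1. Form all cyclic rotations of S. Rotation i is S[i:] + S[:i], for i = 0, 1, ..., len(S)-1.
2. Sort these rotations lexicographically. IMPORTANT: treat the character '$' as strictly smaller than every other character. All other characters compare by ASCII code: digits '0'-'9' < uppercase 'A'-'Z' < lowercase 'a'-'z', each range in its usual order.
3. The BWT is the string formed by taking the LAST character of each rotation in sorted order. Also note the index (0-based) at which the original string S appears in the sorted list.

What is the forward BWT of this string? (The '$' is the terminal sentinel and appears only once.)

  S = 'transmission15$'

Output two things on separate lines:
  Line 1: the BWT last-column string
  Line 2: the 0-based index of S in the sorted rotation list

All 15 rotations (rotation i = S[i:]+S[:i]):
  rot[0] = transmission15$
  rot[1] = ransmission15$t
  rot[2] = ansmission15$tr
  rot[3] = nsmission15$tra
  rot[4] = smission15$tran
  rot[5] = mission15$trans
  rot[6] = ission15$transm
  rot[7] = ssion15$transmi
  rot[8] = sion15$transmis
  rot[9] = ion15$transmiss
  rot[10] = on15$transmissi
  rot[11] = n15$transmissio
  rot[12] = 15$transmission
  rot[13] = 5$transmission1
  rot[14] = $transmission15
Sorted (with $ < everything):
  sorted[0] = $transmission15  (last char: '5')
  sorted[1] = 15$transmission  (last char: 'n')
  sorted[2] = 5$transmission1  (last char: '1')
  sorted[3] = ansmission15$tr  (last char: 'r')
  sorted[4] = ion15$transmiss  (last char: 's')
  sorted[5] = ission15$transm  (last char: 'm')
  sorted[6] = mission15$trans  (last char: 's')
  sorted[7] = n15$transmissio  (last char: 'o')
  sorted[8] = nsmission15$tra  (last char: 'a')
  sorted[9] = on15$transmissi  (last char: 'i')
  sorted[10] = ransmission15$t  (last char: 't')
  sorted[11] = sion15$transmis  (last char: 's')
  sorted[12] = smission15$tran  (last char: 'n')
  sorted[13] = ssion15$transmi  (last char: 'i')
  sorted[14] = transmission15$  (last char: '$')
Last column: 5n1rsmsoaitsni$
Original string S is at sorted index 14

Answer: 5n1rsmsoaitsni$
14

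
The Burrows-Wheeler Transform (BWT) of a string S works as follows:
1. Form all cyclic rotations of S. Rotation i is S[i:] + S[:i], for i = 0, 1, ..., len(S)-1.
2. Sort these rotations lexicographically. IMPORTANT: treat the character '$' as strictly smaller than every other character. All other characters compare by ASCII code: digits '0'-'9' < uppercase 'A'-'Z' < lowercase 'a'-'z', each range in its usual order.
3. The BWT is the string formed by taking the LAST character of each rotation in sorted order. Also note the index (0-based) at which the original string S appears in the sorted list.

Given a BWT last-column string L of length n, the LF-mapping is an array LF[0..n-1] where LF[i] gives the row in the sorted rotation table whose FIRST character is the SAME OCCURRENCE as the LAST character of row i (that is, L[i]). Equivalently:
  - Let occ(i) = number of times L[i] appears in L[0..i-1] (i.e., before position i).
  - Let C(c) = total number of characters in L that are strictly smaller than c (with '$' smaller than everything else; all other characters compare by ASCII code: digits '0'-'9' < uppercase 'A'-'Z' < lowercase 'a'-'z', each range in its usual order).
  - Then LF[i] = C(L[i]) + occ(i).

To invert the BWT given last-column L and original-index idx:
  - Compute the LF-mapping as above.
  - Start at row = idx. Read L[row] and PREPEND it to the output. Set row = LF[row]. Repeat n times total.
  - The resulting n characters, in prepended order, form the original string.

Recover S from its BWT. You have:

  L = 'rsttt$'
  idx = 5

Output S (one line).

LF mapping: 1 2 3 4 5 0
Walk LF starting at row 5, prepending L[row]:
  step 1: row=5, L[5]='$', prepend. Next row=LF[5]=0
  step 2: row=0, L[0]='r', prepend. Next row=LF[0]=1
  step 3: row=1, L[1]='s', prepend. Next row=LF[1]=2
  step 4: row=2, L[2]='t', prepend. Next row=LF[2]=3
  step 5: row=3, L[3]='t', prepend. Next row=LF[3]=4
  step 6: row=4, L[4]='t', prepend. Next row=LF[4]=5
Reversed output: tttsr$

Answer: tttsr$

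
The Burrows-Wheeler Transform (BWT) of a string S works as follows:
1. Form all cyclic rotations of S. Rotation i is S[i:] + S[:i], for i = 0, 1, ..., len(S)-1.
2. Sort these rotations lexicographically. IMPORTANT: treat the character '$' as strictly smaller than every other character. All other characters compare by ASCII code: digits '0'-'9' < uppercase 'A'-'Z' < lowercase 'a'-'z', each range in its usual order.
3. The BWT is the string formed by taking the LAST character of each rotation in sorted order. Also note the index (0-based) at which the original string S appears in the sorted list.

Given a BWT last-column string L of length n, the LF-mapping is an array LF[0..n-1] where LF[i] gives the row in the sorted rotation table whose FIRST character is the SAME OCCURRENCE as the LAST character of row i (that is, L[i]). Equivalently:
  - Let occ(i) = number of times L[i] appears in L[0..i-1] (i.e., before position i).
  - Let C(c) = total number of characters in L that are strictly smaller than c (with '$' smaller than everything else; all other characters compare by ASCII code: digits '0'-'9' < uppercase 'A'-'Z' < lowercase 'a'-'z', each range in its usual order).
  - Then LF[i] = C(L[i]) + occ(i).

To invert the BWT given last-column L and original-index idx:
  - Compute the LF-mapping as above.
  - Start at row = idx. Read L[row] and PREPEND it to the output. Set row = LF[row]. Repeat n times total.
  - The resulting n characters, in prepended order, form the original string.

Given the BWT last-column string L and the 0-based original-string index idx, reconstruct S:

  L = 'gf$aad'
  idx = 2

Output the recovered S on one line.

LF mapping: 5 4 0 1 2 3
Walk LF starting at row 2, prepending L[row]:
  step 1: row=2, L[2]='$', prepend. Next row=LF[2]=0
  step 2: row=0, L[0]='g', prepend. Next row=LF[0]=5
  step 3: row=5, L[5]='d', prepend. Next row=LF[5]=3
  step 4: row=3, L[3]='a', prepend. Next row=LF[3]=1
  step 5: row=1, L[1]='f', prepend. Next row=LF[1]=4
  step 6: row=4, L[4]='a', prepend. Next row=LF[4]=2
Reversed output: afadg$

Answer: afadg$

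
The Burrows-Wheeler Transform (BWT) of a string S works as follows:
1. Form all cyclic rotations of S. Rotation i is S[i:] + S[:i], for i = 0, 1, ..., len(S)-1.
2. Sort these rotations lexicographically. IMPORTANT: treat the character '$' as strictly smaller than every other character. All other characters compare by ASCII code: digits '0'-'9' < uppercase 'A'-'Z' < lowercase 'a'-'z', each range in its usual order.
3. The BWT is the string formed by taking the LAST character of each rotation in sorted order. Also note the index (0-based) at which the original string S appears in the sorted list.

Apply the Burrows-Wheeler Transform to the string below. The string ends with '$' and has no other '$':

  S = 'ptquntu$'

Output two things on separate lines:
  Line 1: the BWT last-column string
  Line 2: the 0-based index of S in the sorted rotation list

Answer: uu$tpntq
2

Derivation:
All 8 rotations (rotation i = S[i:]+S[:i]):
  rot[0] = ptquntu$
  rot[1] = tquntu$p
  rot[2] = quntu$pt
  rot[3] = untu$ptq
  rot[4] = ntu$ptqu
  rot[5] = tu$ptqun
  rot[6] = u$ptqunt
  rot[7] = $ptquntu
Sorted (with $ < everything):
  sorted[0] = $ptquntu  (last char: 'u')
  sorted[1] = ntu$ptqu  (last char: 'u')
  sorted[2] = ptquntu$  (last char: '$')
  sorted[3] = quntu$pt  (last char: 't')
  sorted[4] = tquntu$p  (last char: 'p')
  sorted[5] = tu$ptqun  (last char: 'n')
  sorted[6] = u$ptqunt  (last char: 't')
  sorted[7] = untu$ptq  (last char: 'q')
Last column: uu$tpntq
Original string S is at sorted index 2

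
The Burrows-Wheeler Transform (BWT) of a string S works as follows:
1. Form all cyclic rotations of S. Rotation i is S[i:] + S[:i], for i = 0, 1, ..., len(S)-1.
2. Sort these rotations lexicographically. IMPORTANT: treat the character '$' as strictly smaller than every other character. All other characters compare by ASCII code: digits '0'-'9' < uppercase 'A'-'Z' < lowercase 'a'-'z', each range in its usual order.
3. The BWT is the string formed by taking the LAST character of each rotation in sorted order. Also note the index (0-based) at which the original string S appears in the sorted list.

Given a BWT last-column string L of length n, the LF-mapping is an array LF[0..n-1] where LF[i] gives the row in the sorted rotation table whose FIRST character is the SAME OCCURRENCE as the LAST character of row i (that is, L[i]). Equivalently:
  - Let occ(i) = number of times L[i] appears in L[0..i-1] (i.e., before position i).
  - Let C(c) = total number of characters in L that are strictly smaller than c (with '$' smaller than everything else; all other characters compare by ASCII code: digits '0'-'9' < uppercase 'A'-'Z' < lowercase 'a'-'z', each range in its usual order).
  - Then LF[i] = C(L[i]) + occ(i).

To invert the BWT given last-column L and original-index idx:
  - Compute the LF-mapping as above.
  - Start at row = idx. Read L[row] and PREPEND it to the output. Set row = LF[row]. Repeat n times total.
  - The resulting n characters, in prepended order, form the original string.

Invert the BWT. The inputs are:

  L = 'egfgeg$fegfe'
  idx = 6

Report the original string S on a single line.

LF mapping: 1 8 5 9 2 10 0 6 3 11 7 4
Walk LF starting at row 6, prepending L[row]:
  step 1: row=6, L[6]='$', prepend. Next row=LF[6]=0
  step 2: row=0, L[0]='e', prepend. Next row=LF[0]=1
  step 3: row=1, L[1]='g', prepend. Next row=LF[1]=8
  step 4: row=8, L[8]='e', prepend. Next row=LF[8]=3
  step 5: row=3, L[3]='g', prepend. Next row=LF[3]=9
  step 6: row=9, L[9]='g', prepend. Next row=LF[9]=11
  step 7: row=11, L[11]='e', prepend. Next row=LF[11]=4
  step 8: row=4, L[4]='e', prepend. Next row=LF[4]=2
  step 9: row=2, L[2]='f', prepend. Next row=LF[2]=5
  step 10: row=5, L[5]='g', prepend. Next row=LF[5]=10
  step 11: row=10, L[10]='f', prepend. Next row=LF[10]=7
  step 12: row=7, L[7]='f', prepend. Next row=LF[7]=6
Reversed output: ffgfeeggege$

Answer: ffgfeeggege$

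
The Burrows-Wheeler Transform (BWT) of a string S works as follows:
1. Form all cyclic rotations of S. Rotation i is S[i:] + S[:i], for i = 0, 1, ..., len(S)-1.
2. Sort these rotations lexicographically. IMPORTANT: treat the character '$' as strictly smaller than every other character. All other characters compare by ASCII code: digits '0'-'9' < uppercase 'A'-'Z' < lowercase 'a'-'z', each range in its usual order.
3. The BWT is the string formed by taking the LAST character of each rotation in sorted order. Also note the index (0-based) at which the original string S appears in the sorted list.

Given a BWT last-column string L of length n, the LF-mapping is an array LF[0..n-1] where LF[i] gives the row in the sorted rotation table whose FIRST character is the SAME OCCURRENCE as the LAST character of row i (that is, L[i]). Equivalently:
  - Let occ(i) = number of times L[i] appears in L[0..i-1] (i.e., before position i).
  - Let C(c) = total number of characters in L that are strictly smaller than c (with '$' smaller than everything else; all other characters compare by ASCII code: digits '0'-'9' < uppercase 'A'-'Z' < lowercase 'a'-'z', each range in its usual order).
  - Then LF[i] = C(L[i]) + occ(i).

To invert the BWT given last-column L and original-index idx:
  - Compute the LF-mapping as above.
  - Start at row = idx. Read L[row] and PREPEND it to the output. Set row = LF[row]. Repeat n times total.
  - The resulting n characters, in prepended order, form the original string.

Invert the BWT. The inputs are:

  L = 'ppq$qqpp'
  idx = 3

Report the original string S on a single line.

LF mapping: 1 2 5 0 6 7 3 4
Walk LF starting at row 3, prepending L[row]:
  step 1: row=3, L[3]='$', prepend. Next row=LF[3]=0
  step 2: row=0, L[0]='p', prepend. Next row=LF[0]=1
  step 3: row=1, L[1]='p', prepend. Next row=LF[1]=2
  step 4: row=2, L[2]='q', prepend. Next row=LF[2]=5
  step 5: row=5, L[5]='q', prepend. Next row=LF[5]=7
  step 6: row=7, L[7]='p', prepend. Next row=LF[7]=4
  step 7: row=4, L[4]='q', prepend. Next row=LF[4]=6
  step 8: row=6, L[6]='p', prepend. Next row=LF[6]=3
Reversed output: pqpqqpp$

Answer: pqpqqpp$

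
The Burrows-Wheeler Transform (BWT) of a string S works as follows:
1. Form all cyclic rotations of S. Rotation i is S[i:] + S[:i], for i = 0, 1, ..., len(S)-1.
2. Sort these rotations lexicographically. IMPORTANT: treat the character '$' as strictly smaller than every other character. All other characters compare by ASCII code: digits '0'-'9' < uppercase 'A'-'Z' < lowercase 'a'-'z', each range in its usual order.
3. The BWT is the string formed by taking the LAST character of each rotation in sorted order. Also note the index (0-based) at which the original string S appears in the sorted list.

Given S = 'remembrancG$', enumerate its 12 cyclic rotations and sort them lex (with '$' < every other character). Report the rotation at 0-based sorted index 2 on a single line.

Answer: ancG$remembr

Derivation:
All 12 rotations (rotation i = S[i:]+S[:i]):
  rot[0] = remembrancG$
  rot[1] = emembrancG$r
  rot[2] = membrancG$re
  rot[3] = embrancG$rem
  rot[4] = mbrancG$reme
  rot[5] = brancG$remem
  rot[6] = rancG$rememb
  rot[7] = ancG$remembr
  rot[8] = ncG$remembra
  rot[9] = cG$remembran
  rot[10] = G$remembranc
  rot[11] = $remembrancG
Sorted (with $ < everything):
  sorted[0] = $remembrancG
  sorted[1] = G$remembranc
  sorted[2] = ancG$remembr
  sorted[3] = brancG$remem
  sorted[4] = cG$remembran
  sorted[5] = embrancG$rem
  sorted[6] = emembrancG$r
  sorted[7] = mbrancG$reme
  sorted[8] = membrancG$re
  sorted[9] = ncG$remembra
  sorted[10] = rancG$rememb
  sorted[11] = remembrancG$
sorted[2] = ancG$remembr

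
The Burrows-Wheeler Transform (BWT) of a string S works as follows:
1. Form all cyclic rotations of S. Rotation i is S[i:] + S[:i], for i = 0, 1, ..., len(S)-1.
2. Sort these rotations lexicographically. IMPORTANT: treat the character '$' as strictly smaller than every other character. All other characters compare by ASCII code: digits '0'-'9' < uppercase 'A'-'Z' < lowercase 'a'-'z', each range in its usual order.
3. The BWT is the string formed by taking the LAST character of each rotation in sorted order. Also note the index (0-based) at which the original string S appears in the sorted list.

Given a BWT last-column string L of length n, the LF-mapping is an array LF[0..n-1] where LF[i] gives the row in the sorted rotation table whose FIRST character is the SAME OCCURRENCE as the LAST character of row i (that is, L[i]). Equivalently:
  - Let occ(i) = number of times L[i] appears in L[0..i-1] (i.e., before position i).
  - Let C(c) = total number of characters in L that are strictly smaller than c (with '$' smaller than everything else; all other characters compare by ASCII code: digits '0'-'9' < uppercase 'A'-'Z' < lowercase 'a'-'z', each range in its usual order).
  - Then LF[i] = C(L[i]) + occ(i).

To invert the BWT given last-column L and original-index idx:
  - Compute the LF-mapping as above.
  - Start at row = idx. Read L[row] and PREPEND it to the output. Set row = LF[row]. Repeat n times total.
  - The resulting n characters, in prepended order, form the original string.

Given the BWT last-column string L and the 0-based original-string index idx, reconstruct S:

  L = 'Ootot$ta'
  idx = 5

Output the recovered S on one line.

LF mapping: 1 3 5 4 6 0 7 2
Walk LF starting at row 5, prepending L[row]:
  step 1: row=5, L[5]='$', prepend. Next row=LF[5]=0
  step 2: row=0, L[0]='O', prepend. Next row=LF[0]=1
  step 3: row=1, L[1]='o', prepend. Next row=LF[1]=3
  step 4: row=3, L[3]='o', prepend. Next row=LF[3]=4
  step 5: row=4, L[4]='t', prepend. Next row=LF[4]=6
  step 6: row=6, L[6]='t', prepend. Next row=LF[6]=7
  step 7: row=7, L[7]='a', prepend. Next row=LF[7]=2
  step 8: row=2, L[2]='t', prepend. Next row=LF[2]=5
Reversed output: tattooO$

Answer: tattooO$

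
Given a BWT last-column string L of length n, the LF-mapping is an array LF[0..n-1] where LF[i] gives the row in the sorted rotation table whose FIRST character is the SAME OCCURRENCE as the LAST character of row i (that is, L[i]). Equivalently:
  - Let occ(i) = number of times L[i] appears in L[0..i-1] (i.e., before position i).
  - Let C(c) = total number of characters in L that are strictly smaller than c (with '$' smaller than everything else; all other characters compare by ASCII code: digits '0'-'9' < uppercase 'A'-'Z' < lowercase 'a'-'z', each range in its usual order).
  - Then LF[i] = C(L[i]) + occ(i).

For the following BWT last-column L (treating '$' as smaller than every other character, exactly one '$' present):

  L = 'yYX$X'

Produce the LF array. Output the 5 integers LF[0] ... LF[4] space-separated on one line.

Char counts: '$':1, 'X':2, 'Y':1, 'y':1
C (first-col start): C('$')=0, C('X')=1, C('Y')=3, C('y')=4
L[0]='y': occ=0, LF[0]=C('y')+0=4+0=4
L[1]='Y': occ=0, LF[1]=C('Y')+0=3+0=3
L[2]='X': occ=0, LF[2]=C('X')+0=1+0=1
L[3]='$': occ=0, LF[3]=C('$')+0=0+0=0
L[4]='X': occ=1, LF[4]=C('X')+1=1+1=2

Answer: 4 3 1 0 2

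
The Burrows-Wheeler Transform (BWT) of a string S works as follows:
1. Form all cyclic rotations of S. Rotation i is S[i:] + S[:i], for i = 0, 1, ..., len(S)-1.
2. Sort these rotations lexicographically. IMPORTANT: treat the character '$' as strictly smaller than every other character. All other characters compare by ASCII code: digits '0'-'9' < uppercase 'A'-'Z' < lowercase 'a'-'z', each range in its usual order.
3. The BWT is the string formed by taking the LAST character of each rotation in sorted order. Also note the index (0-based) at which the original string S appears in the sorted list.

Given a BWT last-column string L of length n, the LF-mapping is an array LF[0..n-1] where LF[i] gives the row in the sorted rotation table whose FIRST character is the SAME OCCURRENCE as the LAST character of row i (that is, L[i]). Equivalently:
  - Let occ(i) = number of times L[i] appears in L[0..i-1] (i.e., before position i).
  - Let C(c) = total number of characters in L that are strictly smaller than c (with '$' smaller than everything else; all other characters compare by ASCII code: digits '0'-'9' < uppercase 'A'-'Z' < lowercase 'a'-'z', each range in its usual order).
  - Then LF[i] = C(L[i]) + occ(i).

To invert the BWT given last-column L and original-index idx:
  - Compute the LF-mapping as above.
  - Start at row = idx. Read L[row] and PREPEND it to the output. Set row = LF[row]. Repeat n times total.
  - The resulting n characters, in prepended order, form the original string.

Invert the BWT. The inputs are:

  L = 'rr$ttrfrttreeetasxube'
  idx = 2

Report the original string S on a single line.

LF mapping: 8 9 0 14 15 10 7 11 16 17 12 3 4 5 18 1 13 20 19 2 6
Walk LF starting at row 2, prepending L[row]:
  step 1: row=2, L[2]='$', prepend. Next row=LF[2]=0
  step 2: row=0, L[0]='r', prepend. Next row=LF[0]=8
  step 3: row=8, L[8]='t', prepend. Next row=LF[8]=16
  step 4: row=16, L[16]='s', prepend. Next row=LF[16]=13
  step 5: row=13, L[13]='e', prepend. Next row=LF[13]=5
  step 6: row=5, L[5]='r', prepend. Next row=LF[5]=10
  step 7: row=10, L[10]='r', prepend. Next row=LF[10]=12
  step 8: row=12, L[12]='e', prepend. Next row=LF[12]=4
  step 9: row=4, L[4]='t', prepend. Next row=LF[4]=15
  step 10: row=15, L[15]='a', prepend. Next row=LF[15]=1
  step 11: row=1, L[1]='r', prepend. Next row=LF[1]=9
  step 12: row=9, L[9]='t', prepend. Next row=LF[9]=17
  step 13: row=17, L[17]='x', prepend. Next row=LF[17]=20
  step 14: row=20, L[20]='e', prepend. Next row=LF[20]=6
  step 15: row=6, L[6]='f', prepend. Next row=LF[6]=7
  step 16: row=7, L[7]='r', prepend. Next row=LF[7]=11
  step 17: row=11, L[11]='e', prepend. Next row=LF[11]=3
  step 18: row=3, L[3]='t', prepend. Next row=LF[3]=14
  step 19: row=14, L[14]='t', prepend. Next row=LF[14]=18
  step 20: row=18, L[18]='u', prepend. Next row=LF[18]=19
  step 21: row=19, L[19]='b', prepend. Next row=LF[19]=2
Reversed output: butterfextraterrestr$

Answer: butterfextraterrestr$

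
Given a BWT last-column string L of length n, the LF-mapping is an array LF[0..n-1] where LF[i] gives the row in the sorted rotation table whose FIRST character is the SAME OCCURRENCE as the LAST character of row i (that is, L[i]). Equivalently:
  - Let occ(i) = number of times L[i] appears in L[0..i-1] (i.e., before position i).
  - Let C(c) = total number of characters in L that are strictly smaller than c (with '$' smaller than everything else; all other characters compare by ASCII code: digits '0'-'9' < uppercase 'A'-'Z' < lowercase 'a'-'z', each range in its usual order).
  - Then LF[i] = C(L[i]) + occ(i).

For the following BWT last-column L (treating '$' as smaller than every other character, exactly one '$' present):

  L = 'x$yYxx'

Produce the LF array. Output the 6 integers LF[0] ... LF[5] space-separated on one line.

Answer: 2 0 5 1 3 4

Derivation:
Char counts: '$':1, 'Y':1, 'x':3, 'y':1
C (first-col start): C('$')=0, C('Y')=1, C('x')=2, C('y')=5
L[0]='x': occ=0, LF[0]=C('x')+0=2+0=2
L[1]='$': occ=0, LF[1]=C('$')+0=0+0=0
L[2]='y': occ=0, LF[2]=C('y')+0=5+0=5
L[3]='Y': occ=0, LF[3]=C('Y')+0=1+0=1
L[4]='x': occ=1, LF[4]=C('x')+1=2+1=3
L[5]='x': occ=2, LF[5]=C('x')+2=2+2=4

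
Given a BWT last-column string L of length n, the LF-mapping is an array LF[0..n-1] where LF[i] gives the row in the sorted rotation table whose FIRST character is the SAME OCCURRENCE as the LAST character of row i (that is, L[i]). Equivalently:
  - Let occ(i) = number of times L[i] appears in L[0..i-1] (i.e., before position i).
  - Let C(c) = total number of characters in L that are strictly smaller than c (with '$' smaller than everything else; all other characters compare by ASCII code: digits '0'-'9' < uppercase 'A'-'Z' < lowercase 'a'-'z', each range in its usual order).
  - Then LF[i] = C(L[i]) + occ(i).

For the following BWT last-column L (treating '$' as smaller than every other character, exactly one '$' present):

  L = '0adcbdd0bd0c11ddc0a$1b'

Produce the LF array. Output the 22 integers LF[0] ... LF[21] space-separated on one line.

Answer: 1 8 16 13 10 17 18 2 11 19 3 14 5 6 20 21 15 4 9 0 7 12

Derivation:
Char counts: '$':1, '0':4, '1':3, 'a':2, 'b':3, 'c':3, 'd':6
C (first-col start): C('$')=0, C('0')=1, C('1')=5, C('a')=8, C('b')=10, C('c')=13, C('d')=16
L[0]='0': occ=0, LF[0]=C('0')+0=1+0=1
L[1]='a': occ=0, LF[1]=C('a')+0=8+0=8
L[2]='d': occ=0, LF[2]=C('d')+0=16+0=16
L[3]='c': occ=0, LF[3]=C('c')+0=13+0=13
L[4]='b': occ=0, LF[4]=C('b')+0=10+0=10
L[5]='d': occ=1, LF[5]=C('d')+1=16+1=17
L[6]='d': occ=2, LF[6]=C('d')+2=16+2=18
L[7]='0': occ=1, LF[7]=C('0')+1=1+1=2
L[8]='b': occ=1, LF[8]=C('b')+1=10+1=11
L[9]='d': occ=3, LF[9]=C('d')+3=16+3=19
L[10]='0': occ=2, LF[10]=C('0')+2=1+2=3
L[11]='c': occ=1, LF[11]=C('c')+1=13+1=14
L[12]='1': occ=0, LF[12]=C('1')+0=5+0=5
L[13]='1': occ=1, LF[13]=C('1')+1=5+1=6
L[14]='d': occ=4, LF[14]=C('d')+4=16+4=20
L[15]='d': occ=5, LF[15]=C('d')+5=16+5=21
L[16]='c': occ=2, LF[16]=C('c')+2=13+2=15
L[17]='0': occ=3, LF[17]=C('0')+3=1+3=4
L[18]='a': occ=1, LF[18]=C('a')+1=8+1=9
L[19]='$': occ=0, LF[19]=C('$')+0=0+0=0
L[20]='1': occ=2, LF[20]=C('1')+2=5+2=7
L[21]='b': occ=2, LF[21]=C('b')+2=10+2=12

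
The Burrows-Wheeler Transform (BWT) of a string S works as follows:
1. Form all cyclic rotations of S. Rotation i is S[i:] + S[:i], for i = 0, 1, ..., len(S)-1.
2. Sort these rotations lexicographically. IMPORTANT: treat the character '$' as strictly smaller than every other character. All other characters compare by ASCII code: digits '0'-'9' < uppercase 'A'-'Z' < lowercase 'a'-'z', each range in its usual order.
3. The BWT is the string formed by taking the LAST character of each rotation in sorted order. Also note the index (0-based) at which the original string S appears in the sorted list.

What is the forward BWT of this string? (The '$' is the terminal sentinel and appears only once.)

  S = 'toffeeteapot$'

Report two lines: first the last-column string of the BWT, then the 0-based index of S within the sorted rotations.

All 13 rotations (rotation i = S[i:]+S[:i]):
  rot[0] = toffeeteapot$
  rot[1] = offeeteapot$t
  rot[2] = ffeeteapot$to
  rot[3] = feeteapot$tof
  rot[4] = eeteapot$toff
  rot[5] = eteapot$toffe
  rot[6] = teapot$toffee
  rot[7] = eapot$toffeet
  rot[8] = apot$toffeete
  rot[9] = pot$toffeetea
  rot[10] = ot$toffeeteap
  rot[11] = t$toffeeteapo
  rot[12] = $toffeeteapot
Sorted (with $ < everything):
  sorted[0] = $toffeeteapot  (last char: 't')
  sorted[1] = apot$toffeete  (last char: 'e')
  sorted[2] = eapot$toffeet  (last char: 't')
  sorted[3] = eeteapot$toff  (last char: 'f')
  sorted[4] = eteapot$toffe  (last char: 'e')
  sorted[5] = feeteapot$tof  (last char: 'f')
  sorted[6] = ffeeteapot$to  (last char: 'o')
  sorted[7] = offeeteapot$t  (last char: 't')
  sorted[8] = ot$toffeeteap  (last char: 'p')
  sorted[9] = pot$toffeetea  (last char: 'a')
  sorted[10] = t$toffeeteapo  (last char: 'o')
  sorted[11] = teapot$toffee  (last char: 'e')
  sorted[12] = toffeeteapot$  (last char: '$')
Last column: tetfefotpaoe$
Original string S is at sorted index 12

Answer: tetfefotpaoe$
12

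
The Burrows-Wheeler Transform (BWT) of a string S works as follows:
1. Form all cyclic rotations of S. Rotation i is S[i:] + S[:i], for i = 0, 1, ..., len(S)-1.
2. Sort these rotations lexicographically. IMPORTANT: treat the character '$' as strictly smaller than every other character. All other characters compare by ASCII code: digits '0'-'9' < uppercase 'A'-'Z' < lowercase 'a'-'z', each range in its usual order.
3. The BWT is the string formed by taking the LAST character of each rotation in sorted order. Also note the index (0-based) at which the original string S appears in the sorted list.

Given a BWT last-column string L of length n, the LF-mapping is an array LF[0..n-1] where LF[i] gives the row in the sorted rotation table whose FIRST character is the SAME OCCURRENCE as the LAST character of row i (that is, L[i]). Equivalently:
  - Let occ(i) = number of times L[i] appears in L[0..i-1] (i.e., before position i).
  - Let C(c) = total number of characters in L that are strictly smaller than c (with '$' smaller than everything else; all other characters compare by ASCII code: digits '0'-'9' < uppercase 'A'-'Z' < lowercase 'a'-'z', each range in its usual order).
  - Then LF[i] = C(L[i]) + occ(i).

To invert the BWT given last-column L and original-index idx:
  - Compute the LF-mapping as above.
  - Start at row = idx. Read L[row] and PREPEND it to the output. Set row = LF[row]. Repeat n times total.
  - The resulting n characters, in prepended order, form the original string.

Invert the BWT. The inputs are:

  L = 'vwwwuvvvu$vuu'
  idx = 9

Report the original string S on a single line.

Answer: vwuuwuwuvvvv$

Derivation:
LF mapping: 5 10 11 12 1 6 7 8 2 0 9 3 4
Walk LF starting at row 9, prepending L[row]:
  step 1: row=9, L[9]='$', prepend. Next row=LF[9]=0
  step 2: row=0, L[0]='v', prepend. Next row=LF[0]=5
  step 3: row=5, L[5]='v', prepend. Next row=LF[5]=6
  step 4: row=6, L[6]='v', prepend. Next row=LF[6]=7
  step 5: row=7, L[7]='v', prepend. Next row=LF[7]=8
  step 6: row=8, L[8]='u', prepend. Next row=LF[8]=2
  step 7: row=2, L[2]='w', prepend. Next row=LF[2]=11
  step 8: row=11, L[11]='u', prepend. Next row=LF[11]=3
  step 9: row=3, L[3]='w', prepend. Next row=LF[3]=12
  step 10: row=12, L[12]='u', prepend. Next row=LF[12]=4
  step 11: row=4, L[4]='u', prepend. Next row=LF[4]=1
  step 12: row=1, L[1]='w', prepend. Next row=LF[1]=10
  step 13: row=10, L[10]='v', prepend. Next row=LF[10]=9
Reversed output: vwuuwuwuvvvv$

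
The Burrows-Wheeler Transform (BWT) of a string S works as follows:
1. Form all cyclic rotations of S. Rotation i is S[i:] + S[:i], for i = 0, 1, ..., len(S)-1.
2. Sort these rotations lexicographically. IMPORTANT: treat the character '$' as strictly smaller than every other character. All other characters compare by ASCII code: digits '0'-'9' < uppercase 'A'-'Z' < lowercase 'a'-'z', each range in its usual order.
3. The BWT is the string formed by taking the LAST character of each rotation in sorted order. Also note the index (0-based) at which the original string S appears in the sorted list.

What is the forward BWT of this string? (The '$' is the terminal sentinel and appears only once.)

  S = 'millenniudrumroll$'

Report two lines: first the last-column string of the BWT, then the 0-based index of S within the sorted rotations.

All 18 rotations (rotation i = S[i:]+S[:i]):
  rot[0] = millenniudrumroll$
  rot[1] = illenniudrumroll$m
  rot[2] = llenniudrumroll$mi
  rot[3] = lenniudrumroll$mil
  rot[4] = enniudrumroll$mill
  rot[5] = nniudrumroll$mille
  rot[6] = niudrumroll$millen
  rot[7] = iudrumroll$millenn
  rot[8] = udrumroll$millenni
  rot[9] = drumroll$millenniu
  rot[10] = rumroll$millenniud
  rot[11] = umroll$millenniudr
  rot[12] = mroll$millenniudru
  rot[13] = roll$millenniudrum
  rot[14] = oll$millenniudrumr
  rot[15] = ll$millenniudrumro
  rot[16] = l$millenniudrumrol
  rot[17] = $millenniudrumroll
Sorted (with $ < everything):
  sorted[0] = $millenniudrumroll  (last char: 'l')
  sorted[1] = drumroll$millenniu  (last char: 'u')
  sorted[2] = enniudrumroll$mill  (last char: 'l')
  sorted[3] = illenniudrumroll$m  (last char: 'm')
  sorted[4] = iudrumroll$millenn  (last char: 'n')
  sorted[5] = l$millenniudrumrol  (last char: 'l')
  sorted[6] = lenniudrumroll$mil  (last char: 'l')
  sorted[7] = ll$millenniudrumro  (last char: 'o')
  sorted[8] = llenniudrumroll$mi  (last char: 'i')
  sorted[9] = millenniudrumroll$  (last char: '$')
  sorted[10] = mroll$millenniudru  (last char: 'u')
  sorted[11] = niudrumroll$millen  (last char: 'n')
  sorted[12] = nniudrumroll$mille  (last char: 'e')
  sorted[13] = oll$millenniudrumr  (last char: 'r')
  sorted[14] = roll$millenniudrum  (last char: 'm')
  sorted[15] = rumroll$millenniud  (last char: 'd')
  sorted[16] = udrumroll$millenni  (last char: 'i')
  sorted[17] = umroll$millenniudr  (last char: 'r')
Last column: lulmnlloi$unermdir
Original string S is at sorted index 9

Answer: lulmnlloi$unermdir
9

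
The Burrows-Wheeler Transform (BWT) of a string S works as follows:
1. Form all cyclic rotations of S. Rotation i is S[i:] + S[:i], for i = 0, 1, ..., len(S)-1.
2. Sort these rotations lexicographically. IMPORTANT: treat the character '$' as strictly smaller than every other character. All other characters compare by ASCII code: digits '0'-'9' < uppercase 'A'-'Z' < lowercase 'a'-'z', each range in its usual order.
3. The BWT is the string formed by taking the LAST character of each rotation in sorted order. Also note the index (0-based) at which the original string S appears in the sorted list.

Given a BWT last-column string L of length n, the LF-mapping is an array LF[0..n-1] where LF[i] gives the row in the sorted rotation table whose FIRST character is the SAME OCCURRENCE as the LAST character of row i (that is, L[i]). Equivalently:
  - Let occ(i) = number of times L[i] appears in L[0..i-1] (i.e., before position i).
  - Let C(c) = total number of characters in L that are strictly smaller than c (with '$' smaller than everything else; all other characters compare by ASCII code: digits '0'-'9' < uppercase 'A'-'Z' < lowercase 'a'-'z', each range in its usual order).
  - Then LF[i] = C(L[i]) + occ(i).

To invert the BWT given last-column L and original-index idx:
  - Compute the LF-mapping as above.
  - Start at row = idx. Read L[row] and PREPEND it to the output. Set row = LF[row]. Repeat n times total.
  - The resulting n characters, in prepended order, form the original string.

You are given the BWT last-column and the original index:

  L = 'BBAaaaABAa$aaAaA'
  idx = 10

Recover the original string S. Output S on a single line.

Answer: aAaaAaaaaABBAAB$

Derivation:
LF mapping: 6 7 1 9 10 11 2 8 3 12 0 13 14 4 15 5
Walk LF starting at row 10, prepending L[row]:
  step 1: row=10, L[10]='$', prepend. Next row=LF[10]=0
  step 2: row=0, L[0]='B', prepend. Next row=LF[0]=6
  step 3: row=6, L[6]='A', prepend. Next row=LF[6]=2
  step 4: row=2, L[2]='A', prepend. Next row=LF[2]=1
  step 5: row=1, L[1]='B', prepend. Next row=LF[1]=7
  step 6: row=7, L[7]='B', prepend. Next row=LF[7]=8
  step 7: row=8, L[8]='A', prepend. Next row=LF[8]=3
  step 8: row=3, L[3]='a', prepend. Next row=LF[3]=9
  step 9: row=9, L[9]='a', prepend. Next row=LF[9]=12
  step 10: row=12, L[12]='a', prepend. Next row=LF[12]=14
  step 11: row=14, L[14]='a', prepend. Next row=LF[14]=15
  step 12: row=15, L[15]='A', prepend. Next row=LF[15]=5
  step 13: row=5, L[5]='a', prepend. Next row=LF[5]=11
  step 14: row=11, L[11]='a', prepend. Next row=LF[11]=13
  step 15: row=13, L[13]='A', prepend. Next row=LF[13]=4
  step 16: row=4, L[4]='a', prepend. Next row=LF[4]=10
Reversed output: aAaaAaaaaABBAAB$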